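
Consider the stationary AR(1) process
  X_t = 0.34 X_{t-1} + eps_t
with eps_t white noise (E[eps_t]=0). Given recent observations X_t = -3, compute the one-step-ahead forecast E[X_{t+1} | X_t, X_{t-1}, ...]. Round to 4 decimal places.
E[X_{t+1} \mid \mathcal F_t] = -1.0200

For an AR(p) model X_t = c + sum_i phi_i X_{t-i} + eps_t, the
one-step-ahead conditional mean is
  E[X_{t+1} | X_t, ...] = c + sum_i phi_i X_{t+1-i}.
Substitute known values:
  E[X_{t+1} | ...] = (0.34) * (-3)
                   = -1.0200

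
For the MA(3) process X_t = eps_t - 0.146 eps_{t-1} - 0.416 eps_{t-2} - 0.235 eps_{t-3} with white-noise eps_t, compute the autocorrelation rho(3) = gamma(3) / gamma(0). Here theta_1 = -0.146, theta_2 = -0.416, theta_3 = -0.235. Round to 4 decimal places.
\rho(3) = -0.1881

For an MA(q) process with theta_0 = 1, the autocovariance is
  gamma(k) = sigma^2 * sum_{i=0..q-k} theta_i * theta_{i+k},
and rho(k) = gamma(k) / gamma(0). Sigma^2 cancels.
  numerator   = (1)*(-0.235) = -0.235.
  denominator = (1)^2 + (-0.146)^2 + (-0.416)^2 + (-0.235)^2 = 1.249597.
  rho(3) = -0.235 / 1.249597 = -0.1881.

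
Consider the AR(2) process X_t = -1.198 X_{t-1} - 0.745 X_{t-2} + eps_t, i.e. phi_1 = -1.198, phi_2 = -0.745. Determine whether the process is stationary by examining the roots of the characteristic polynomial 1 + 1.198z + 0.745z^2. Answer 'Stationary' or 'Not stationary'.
\text{Stationary}

The AR(p) characteristic polynomial is P(z) = 1 + 1.198z + 0.745z^2.
Stationarity requires all roots to lie outside the unit circle, i.e. |z| > 1 for every root.
Set 1 + (1.198) z + (0.745) z^2 = 0, i.e. a z^2 + b z + c = 0 with a = 0.745, b = 1.198, c = 1.
Discriminant D = b^2 - 4ac = (1.198)^2 - 4*(0.745)*1 = 1.435204 - (2.98) = -1.544796.
D < 0, so the roots are the complex-conjugate pair z = (-b +/- i sqrt(-D)) / (2a) = -0.804 +/- 0.8342i.
For a conjugate pair |z|^2 = z * conj(z) = (product of roots) = c/a = 1/(0.745) = 1.342282, so |z| = sqrt(1.342282) = 1.1586 for both roots.
Moduli of all roots: 1.1586, 1.1586.
All moduli strictly greater than 1? Yes.
Verdict: Stationary.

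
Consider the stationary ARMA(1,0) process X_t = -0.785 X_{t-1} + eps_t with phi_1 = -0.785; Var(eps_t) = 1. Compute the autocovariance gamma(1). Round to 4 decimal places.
\gamma(1) = -2.0455

Multiply the model equation by X_{t-k} and take expectations. With theta_0 = psi_0 = 1 and psi_j the MA(infinity) weights, this gives
  gamma(k) - sum_i phi_i gamma(k-i) = c_k,
  c_k = sigma^2 * sum_{j=k..q} theta_j psi_{j-k}   (c_k = 0 for k > q),
using gamma(-m) = gamma(m).
Pure AR (q = 0): c_0 = sigma^2 = 1, c_k = 0 for k >= 1.
Equations for k = 0 and k = 1 (AR order 1):
  gamma(0) = phi_1 gamma(1) + c_0
  gamma(1) = phi_1 gamma(0) + c_1
Substituting the second into the first: gamma(0) (1 - phi_1^2) = c_0 + phi_1 c_1, so
  gamma(0) = c_0 / (1 - phi_1^2) = 1 / (1 - (-0.785)^2) = 1 / 0.383775 = 2.605693.
  gamma(1) = phi_1 gamma(0) = (-0.785)(2.605693) = -2.045469.
Therefore gamma(1) = -2.0455 (to 4 decimal places).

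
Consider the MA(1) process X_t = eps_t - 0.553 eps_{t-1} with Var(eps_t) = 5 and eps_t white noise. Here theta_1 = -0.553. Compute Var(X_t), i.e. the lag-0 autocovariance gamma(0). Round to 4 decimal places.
\gamma(0) = 6.5290

For an MA(q) process X_t = eps_t + sum_i theta_i eps_{t-i} with
Var(eps_t) = sigma^2, the variance is
  gamma(0) = sigma^2 * (1 + sum_i theta_i^2).
  sum_i theta_i^2 = (-0.553)^2 = 0.305809.
  gamma(0) = 5 * (1 + 0.305809) = 5 * 1.305809 = 6.529045, which rounds to 6.5290.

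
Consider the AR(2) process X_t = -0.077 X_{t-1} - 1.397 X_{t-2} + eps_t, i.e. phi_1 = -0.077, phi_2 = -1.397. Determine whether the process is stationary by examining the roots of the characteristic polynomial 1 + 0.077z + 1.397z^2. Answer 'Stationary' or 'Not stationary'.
\text{Not stationary}

The AR(p) characteristic polynomial is P(z) = 1 + 0.077z + 1.397z^2.
Stationarity requires all roots to lie outside the unit circle, i.e. |z| > 1 for every root.
Set 1 + (0.077) z + (1.397) z^2 = 0, i.e. a z^2 + b z + c = 0 with a = 1.397, b = 0.077, c = 1.
Discriminant D = b^2 - 4ac = (0.077)^2 - 4*(1.397)*1 = 0.005929 - (5.588) = -5.582071.
D < 0, so the roots are the complex-conjugate pair z = (-b +/- i sqrt(-D)) / (2a) = -0.0276 +/- 0.8456i.
For a conjugate pair |z|^2 = z * conj(z) = (product of roots) = c/a = 1/(1.397) = 0.71582, so |z| = sqrt(0.71582) = 0.8461 for both roots.
Moduli of all roots: 0.8461, 0.8461.
All moduli strictly greater than 1? No.
Verdict: Not stationary.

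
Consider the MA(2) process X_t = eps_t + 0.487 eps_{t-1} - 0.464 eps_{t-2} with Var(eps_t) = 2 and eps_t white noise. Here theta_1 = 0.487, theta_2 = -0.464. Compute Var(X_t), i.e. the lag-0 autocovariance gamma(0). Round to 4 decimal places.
\gamma(0) = 2.9049

For an MA(q) process X_t = eps_t + sum_i theta_i eps_{t-i} with
Var(eps_t) = sigma^2, the variance is
  gamma(0) = sigma^2 * (1 + sum_i theta_i^2).
  sum_i theta_i^2 = (0.487)^2 + (-0.464)^2 = 0.237169 + 0.215296 = 0.452465.
  gamma(0) = 2 * (1 + 0.452465) = 2 * 1.452465 = 2.90493, which rounds to 2.9049.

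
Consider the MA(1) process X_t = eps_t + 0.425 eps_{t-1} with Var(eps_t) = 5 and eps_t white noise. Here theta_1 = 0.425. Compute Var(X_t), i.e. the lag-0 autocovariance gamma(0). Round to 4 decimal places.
\gamma(0) = 5.9031

For an MA(q) process X_t = eps_t + sum_i theta_i eps_{t-i} with
Var(eps_t) = sigma^2, the variance is
  gamma(0) = sigma^2 * (1 + sum_i theta_i^2).
  sum_i theta_i^2 = (0.425)^2 = 0.180625.
  gamma(0) = 5 * (1 + 0.180625) = 5 * 1.180625 = 5.903125, which rounds to 5.9031.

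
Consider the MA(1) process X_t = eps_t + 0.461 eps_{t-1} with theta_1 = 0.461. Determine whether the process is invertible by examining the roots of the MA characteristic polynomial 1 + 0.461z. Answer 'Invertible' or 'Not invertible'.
\text{Invertible}

The MA(q) characteristic polynomial is P(z) = 1 + 0.461z.
Invertibility requires all roots to lie outside the unit circle, i.e. |z| > 1 for every root.
This is linear in z: 1 + (0.461) z = 0  =>  z = -1/(0.461) = -2.169197,  |z| = 2.169197.
Moduli of all roots: 2.1692.
All moduli strictly greater than 1? Yes.
Verdict: Invertible.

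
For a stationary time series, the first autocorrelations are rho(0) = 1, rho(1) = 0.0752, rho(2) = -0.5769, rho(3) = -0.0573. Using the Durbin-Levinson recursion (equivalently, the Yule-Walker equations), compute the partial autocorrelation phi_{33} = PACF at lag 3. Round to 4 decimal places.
\phi_{33} = 0.0851

The PACF at lag k is phi_{kk}, the last component of the solution
to the Yule-Walker system G_k phi = r_k where
  (G_k)_{ij} = rho(|i - j|), (r_k)_i = rho(i), i,j = 1..k.
Equivalently, Durbin-Levinson gives phi_{kk} iteratively:
  phi_{11} = rho(1)
  phi_{kk} = [rho(k) - sum_{j=1..k-1} phi_{k-1,j} rho(k-j)]
            / [1 - sum_{j=1..k-1} phi_{k-1,j} rho(j)],
  phi_{k,j} = phi_{k-1,j} - phi_{kk} phi_{k-1,k-j},  j = 1..k-1.
Step k = 1:
  phi_11 = rho(1) = 0.0752.
Step k = 2:
  phi_22 = [rho(2) - phi_11 rho(1)] / [1 - phi_11 rho(1)] = [-0.5769 - (0.0752)(0.0752)] / [1 - (0.0752)(0.0752)]
         = -0.58255504 / 0.99434496 = -0.585868.
  Update: phi_21 = phi_11 - phi_22 phi_11 = 0.0752 - (-0.585868)(0.0752) = 0.119257.
Step k = 3:
  phi_33 = [rho(3) - phi_21 rho(2) - phi_22 rho(1)] / [1 - phi_21 rho(1) - phi_22 rho(2)]
    numerator   = -0.0573 - (0.119257)(-0.5769) - (-0.585868)(0.0752) = 0.05555681
    denominator = 1 - (0.119257)(0.0752) - (-0.585868)(-0.5769) = 0.65304452
  phi_33 = 0.05555681 / 0.65304452 = 0.0851.
Therefore phi_{33} = 0.0851.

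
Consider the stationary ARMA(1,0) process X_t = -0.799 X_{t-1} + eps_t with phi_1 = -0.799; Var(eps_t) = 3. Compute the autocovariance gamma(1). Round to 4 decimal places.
\gamma(1) = -6.6289

Multiply the model equation by X_{t-k} and take expectations. With theta_0 = psi_0 = 1 and psi_j the MA(infinity) weights, this gives
  gamma(k) - sum_i phi_i gamma(k-i) = c_k,
  c_k = sigma^2 * sum_{j=k..q} theta_j psi_{j-k}   (c_k = 0 for k > q),
using gamma(-m) = gamma(m).
Pure AR (q = 0): c_0 = sigma^2 = 3, c_k = 0 for k >= 1.
Equations for k = 0 and k = 1 (AR order 1):
  gamma(0) = phi_1 gamma(1) + c_0
  gamma(1) = phi_1 gamma(0) + c_1
Substituting the second into the first: gamma(0) (1 - phi_1^2) = c_0 + phi_1 c_1, so
  gamma(0) = c_0 / (1 - phi_1^2) = 3 / (1 - (-0.799)^2) = 3 / 0.361599 = 8.296483.
  gamma(1) = phi_1 gamma(0) = (-0.799)(8.296483) = -6.62889.
Therefore gamma(1) = -6.6289 (to 4 decimal places).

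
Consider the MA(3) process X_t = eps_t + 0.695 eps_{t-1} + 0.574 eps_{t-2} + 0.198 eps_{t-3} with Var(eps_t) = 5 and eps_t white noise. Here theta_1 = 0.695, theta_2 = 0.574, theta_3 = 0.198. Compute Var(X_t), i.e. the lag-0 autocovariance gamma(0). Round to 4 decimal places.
\gamma(0) = 9.2585

For an MA(q) process X_t = eps_t + sum_i theta_i eps_{t-i} with
Var(eps_t) = sigma^2, the variance is
  gamma(0) = sigma^2 * (1 + sum_i theta_i^2).
  sum_i theta_i^2 = (0.695)^2 + (0.574)^2 + (0.198)^2 = 0.483025 + 0.329476 + 0.039204 = 0.851705.
  gamma(0) = 5 * (1 + 0.851705) = 5 * 1.851705 = 9.258525, which rounds to 9.2585.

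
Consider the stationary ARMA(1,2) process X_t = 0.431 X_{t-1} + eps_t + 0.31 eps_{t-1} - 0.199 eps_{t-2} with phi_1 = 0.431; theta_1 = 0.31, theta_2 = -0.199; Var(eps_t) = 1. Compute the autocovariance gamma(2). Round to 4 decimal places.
\gamma(2) = 0.1621

Multiply the model equation by X_{t-k} and take expectations. With theta_0 = psi_0 = 1 and psi_j the MA(infinity) weights, this gives
  gamma(k) - sum_i phi_i gamma(k-i) = c_k,
  c_k = sigma^2 * sum_{j=k..q} theta_j psi_{j-k}   (c_k = 0 for k > q),
using gamma(-m) = gamma(m).
psi-weights needed (psi_j = theta_j + sum_i phi_i psi_{j-i}):
  psi_1 = theta_1 + phi_1 = 0.31 + (0.431) = 0.741
  psi_2 = theta_2 + phi_1 psi_1 = -0.199 + (0.431)(0.741) = 0.120371
Right-hand sides:
  c_0 = sigma^2 (1 + theta_1 psi_1 + theta_2 psi_2) = 1 * (1 + (0.31)(0.741) + (-0.199)(0.120371)) = 1 * 1.205756 = 1.205756
  c_1 = sigma^2 (theta_1 + theta_2 psi_1) = 1 * (0.31 + (-0.199)(0.741)) = 0.162541
  c_2 = sigma^2 theta_2 = 1 * (-0.199) = -0.199
Equations for k = 0 and k = 1 (AR order 1):
  gamma(0) = phi_1 gamma(1) + c_0
  gamma(1) = phi_1 gamma(0) + c_1
Substituting the second into the first: gamma(0) (1 - phi_1^2) = c_0 + phi_1 c_1, so
  gamma(0) = (c_0 + phi_1 c_1) / (1 - phi_1^2) = (1.205756 + (0.431)(0.162541)) / (1 - (0.431)^2) = 1.275811 / 0.814239 = 1.566876.
  gamma(1) = phi_1 gamma(0) + c_1 = (0.431)(1.566876) + (0.162541) = 0.837864.
For k = 2: gamma(2) = phi_1 gamma(1) + c_2
  = (0.431)(0.837864) + (-0.199) = 0.16212.
Therefore gamma(2) = 0.1621 (to 4 decimal places).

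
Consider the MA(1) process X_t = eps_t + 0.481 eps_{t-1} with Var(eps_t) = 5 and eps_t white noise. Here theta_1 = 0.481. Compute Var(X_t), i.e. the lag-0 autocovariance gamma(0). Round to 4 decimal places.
\gamma(0) = 6.1568

For an MA(q) process X_t = eps_t + sum_i theta_i eps_{t-i} with
Var(eps_t) = sigma^2, the variance is
  gamma(0) = sigma^2 * (1 + sum_i theta_i^2).
  sum_i theta_i^2 = (0.481)^2 = 0.231361.
  gamma(0) = 5 * (1 + 0.231361) = 5 * 1.231361 = 6.156805, which rounds to 6.1568.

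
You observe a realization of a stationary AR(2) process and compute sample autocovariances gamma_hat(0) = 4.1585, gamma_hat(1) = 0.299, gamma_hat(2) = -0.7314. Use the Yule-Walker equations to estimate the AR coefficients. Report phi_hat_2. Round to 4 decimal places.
\hat\phi_{2} = -0.1820

The Yule-Walker equations for an AR(p) process read, in matrix form,
  Gamma_p phi = r_p,   with   (Gamma_p)_{ij} = gamma(|i - j|),
                       (r_p)_i = gamma(i),   i,j = 1..p.
Substitute the sample gammas (Toeplitz matrix and right-hand side of size 2):
  Gamma_p = [[4.1585, 0.299], [0.299, 4.1585]]
  r_p     = [0.299, -0.7314]
Written out:
  4.1585 phi_1 + 0.299 phi_2 = 0.299
  0.299 phi_1 + 4.1585 phi_2 = -0.7314
Solve by Cramer's rule:
  det = gamma(0)^2 - gamma(1)^2 = (4.1585)^2 - (0.299)^2 = 17.29312225 - 0.089401 = 17.20372125
  phi_hat_1 = [gamma(1) gamma(0) - gamma(1) gamma(2)] / det = [(0.299)(4.1585) - (0.299)(-0.7314)] / 17.20372125 = 1.4620801 / 17.20372125 = 0.085
  phi_hat_2 = [gamma(0) gamma(2) - gamma(1)^2] / det = [(4.1585)(-0.7314) - (0.299)^2] / 17.20372125 = -3.1309279 / 17.20372125 = -0.182
So phi_hat = [0.0850, -0.1820].
Therefore phi_hat_2 = -0.1820.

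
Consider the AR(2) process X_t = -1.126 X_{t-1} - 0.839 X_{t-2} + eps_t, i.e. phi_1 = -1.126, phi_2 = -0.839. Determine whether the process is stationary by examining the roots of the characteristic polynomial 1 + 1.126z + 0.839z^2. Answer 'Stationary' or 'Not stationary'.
\text{Stationary}

The AR(p) characteristic polynomial is P(z) = 1 + 1.126z + 0.839z^2.
Stationarity requires all roots to lie outside the unit circle, i.e. |z| > 1 for every root.
Set 1 + (1.126) z + (0.839) z^2 = 0, i.e. a z^2 + b z + c = 0 with a = 0.839, b = 1.126, c = 1.
Discriminant D = b^2 - 4ac = (1.126)^2 - 4*(0.839)*1 = 1.267876 - (3.356) = -2.088124.
D < 0, so the roots are the complex-conjugate pair z = (-b +/- i sqrt(-D)) / (2a) = -0.671 +/- 0.8612i.
For a conjugate pair |z|^2 = z * conj(z) = (product of roots) = c/a = 1/(0.839) = 1.191895, so |z| = sqrt(1.191895) = 1.0917 for both roots.
Moduli of all roots: 1.0917, 1.0917.
All moduli strictly greater than 1? Yes.
Verdict: Stationary.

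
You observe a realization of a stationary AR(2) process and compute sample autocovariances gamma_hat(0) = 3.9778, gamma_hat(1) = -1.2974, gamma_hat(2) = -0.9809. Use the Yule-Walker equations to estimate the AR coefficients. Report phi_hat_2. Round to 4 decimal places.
\hat\phi_{2} = -0.3950

The Yule-Walker equations for an AR(p) process read, in matrix form,
  Gamma_p phi = r_p,   with   (Gamma_p)_{ij} = gamma(|i - j|),
                       (r_p)_i = gamma(i),   i,j = 1..p.
Substitute the sample gammas (Toeplitz matrix and right-hand side of size 2):
  Gamma_p = [[3.9778, -1.2974], [-1.2974, 3.9778]]
  r_p     = [-1.2974, -0.9809]
Written out:
  3.9778 phi_1 - 1.2974 phi_2 = -1.2974
  -1.2974 phi_1 + 3.9778 phi_2 = -0.9809
Solve by Cramer's rule:
  det = gamma(0)^2 - gamma(1)^2 = (3.9778)^2 - (-1.2974)^2 = 15.82289284 - 1.68324676 = 14.13964608
  phi_hat_1 = [gamma(1) gamma(0) - gamma(1) gamma(2)] / det = [(-1.2974)(3.9778) - (-1.2974)(-0.9809)] / 14.13964608 = -6.43341738 / 14.13964608 = -0.455
  phi_hat_2 = [gamma(0) gamma(2) - gamma(1)^2] / det = [(3.9778)(-0.9809) - (-1.2974)^2] / 14.13964608 = -5.58507078 / 14.13964608 = -0.395
So phi_hat = [-0.4550, -0.3950].
Therefore phi_hat_2 = -0.3950.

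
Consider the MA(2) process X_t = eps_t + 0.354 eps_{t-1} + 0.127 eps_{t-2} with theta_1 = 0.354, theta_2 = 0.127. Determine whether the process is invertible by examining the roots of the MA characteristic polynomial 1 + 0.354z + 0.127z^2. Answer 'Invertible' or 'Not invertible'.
\text{Invertible}

The MA(q) characteristic polynomial is P(z) = 1 + 0.354z + 0.127z^2.
Invertibility requires all roots to lie outside the unit circle, i.e. |z| > 1 for every root.
Set 1 + (0.354) z + (0.127) z^2 = 0, i.e. a z^2 + b z + c = 0 with a = 0.127, b = 0.354, c = 1.
Discriminant D = b^2 - 4ac = (0.354)^2 - 4*(0.127)*1 = 0.125316 - (0.508) = -0.382684.
D < 0, so the roots are the complex-conjugate pair z = (-b +/- i sqrt(-D)) / (2a) = -1.3937 +/- 2.4355i.
For a conjugate pair |z|^2 = z * conj(z) = (product of roots) = c/a = 1/(0.127) = 7.874016, so |z| = sqrt(7.874016) = 2.8061 for both roots.
Moduli of all roots: 2.8061, 2.8061.
All moduli strictly greater than 1? Yes.
Verdict: Invertible.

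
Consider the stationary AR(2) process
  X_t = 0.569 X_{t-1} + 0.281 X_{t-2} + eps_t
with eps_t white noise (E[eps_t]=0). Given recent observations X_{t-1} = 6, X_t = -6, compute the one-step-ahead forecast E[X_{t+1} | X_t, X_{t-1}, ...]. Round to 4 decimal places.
E[X_{t+1} \mid \mathcal F_t] = -1.7280

For an AR(p) model X_t = c + sum_i phi_i X_{t-i} + eps_t, the
one-step-ahead conditional mean is
  E[X_{t+1} | X_t, ...] = c + sum_i phi_i X_{t+1-i}.
Substitute known values:
  E[X_{t+1} | ...] = (0.569) * (-6) + (0.281) * (6)
                   = -1.7280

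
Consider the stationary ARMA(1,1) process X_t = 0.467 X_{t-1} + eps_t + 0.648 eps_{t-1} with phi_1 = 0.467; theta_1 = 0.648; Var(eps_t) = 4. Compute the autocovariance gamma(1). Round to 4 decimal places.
\gamma(1) = 7.4301

Multiply the model equation by X_{t-k} and take expectations. With theta_0 = psi_0 = 1 and psi_j the MA(infinity) weights, this gives
  gamma(k) - sum_i phi_i gamma(k-i) = c_k,
  c_k = sigma^2 * sum_{j=k..q} theta_j psi_{j-k}   (c_k = 0 for k > q),
using gamma(-m) = gamma(m).
psi-weights needed (psi_j = theta_j + sum_i phi_i psi_{j-i}):
  psi_1 = theta_1 + phi_1 = 0.648 + (0.467) = 1.115
Right-hand sides:
  c_0 = sigma^2 (1 + theta_1 psi_1) = 4 * (1 + (0.648)(1.115)) = 4 * 1.72252 = 6.89008
  c_1 = sigma^2 theta_1 = 4 * (0.648) = 2.592
  c_2 = 0
Equations for k = 0 and k = 1 (AR order 1):
  gamma(0) = phi_1 gamma(1) + c_0
  gamma(1) = phi_1 gamma(0) + c_1
Substituting the second into the first: gamma(0) (1 - phi_1^2) = c_0 + phi_1 c_1, so
  gamma(0) = (c_0 + phi_1 c_1) / (1 - phi_1^2) = (6.89008 + (0.467)(2.592)) / (1 - (0.467)^2) = 8.100544 / 0.781911 = 10.359931.
  gamma(1) = phi_1 gamma(0) + c_1 = (0.467)(10.359931) + (2.592) = 7.430088.
Therefore gamma(1) = 7.4301 (to 4 decimal places).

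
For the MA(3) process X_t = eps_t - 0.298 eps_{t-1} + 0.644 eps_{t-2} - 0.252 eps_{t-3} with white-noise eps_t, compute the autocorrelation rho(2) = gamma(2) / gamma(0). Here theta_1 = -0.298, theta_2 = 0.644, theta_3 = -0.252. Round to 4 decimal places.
\rho(2) = 0.4589

For an MA(q) process with theta_0 = 1, the autocovariance is
  gamma(k) = sigma^2 * sum_{i=0..q-k} theta_i * theta_{i+k},
and rho(k) = gamma(k) / gamma(0). Sigma^2 cancels.
  numerator   = (1)*(0.644) + (-0.298)*(-0.252) = 0.719096.
  denominator = (1)^2 + (-0.298)^2 + (0.644)^2 + (-0.252)^2 = 1.567044.
  rho(2) = 0.719096 / 1.567044 = 0.4589.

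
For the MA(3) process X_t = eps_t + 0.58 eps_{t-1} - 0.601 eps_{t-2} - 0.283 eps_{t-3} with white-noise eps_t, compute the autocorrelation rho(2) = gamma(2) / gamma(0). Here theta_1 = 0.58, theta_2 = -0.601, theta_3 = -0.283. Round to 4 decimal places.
\rho(2) = -0.4304

For an MA(q) process with theta_0 = 1, the autocovariance is
  gamma(k) = sigma^2 * sum_{i=0..q-k} theta_i * theta_{i+k},
and rho(k) = gamma(k) / gamma(0). Sigma^2 cancels.
  numerator   = (1)*(-0.601) + (0.58)*(-0.283) = -0.76514.
  denominator = (1)^2 + (0.58)^2 + (-0.601)^2 + (-0.283)^2 = 1.77769.
  rho(2) = -0.76514 / 1.77769 = -0.4304.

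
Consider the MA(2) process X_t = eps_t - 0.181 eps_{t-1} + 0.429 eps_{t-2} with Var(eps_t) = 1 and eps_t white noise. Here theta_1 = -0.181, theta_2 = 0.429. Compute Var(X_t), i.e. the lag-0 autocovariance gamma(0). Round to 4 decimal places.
\gamma(0) = 1.2168

For an MA(q) process X_t = eps_t + sum_i theta_i eps_{t-i} with
Var(eps_t) = sigma^2, the variance is
  gamma(0) = sigma^2 * (1 + sum_i theta_i^2).
  sum_i theta_i^2 = (-0.181)^2 + (0.429)^2 = 0.032761 + 0.184041 = 0.216802.
  gamma(0) = 1 * (1 + 0.216802) = 1 * 1.216802 = 1.216802, which rounds to 1.2168.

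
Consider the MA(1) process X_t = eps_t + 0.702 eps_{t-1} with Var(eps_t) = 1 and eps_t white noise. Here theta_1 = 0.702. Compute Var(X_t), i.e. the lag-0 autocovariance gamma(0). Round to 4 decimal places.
\gamma(0) = 1.4928

For an MA(q) process X_t = eps_t + sum_i theta_i eps_{t-i} with
Var(eps_t) = sigma^2, the variance is
  gamma(0) = sigma^2 * (1 + sum_i theta_i^2).
  sum_i theta_i^2 = (0.702)^2 = 0.492804.
  gamma(0) = 1 * (1 + 0.492804) = 1 * 1.492804 = 1.492804, which rounds to 1.4928.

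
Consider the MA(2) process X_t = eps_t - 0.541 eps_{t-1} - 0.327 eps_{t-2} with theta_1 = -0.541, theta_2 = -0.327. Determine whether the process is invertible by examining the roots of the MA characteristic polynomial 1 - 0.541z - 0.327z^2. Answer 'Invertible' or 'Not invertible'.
\text{Invertible}

The MA(q) characteristic polynomial is P(z) = 1 - 0.541z - 0.327z^2.
Invertibility requires all roots to lie outside the unit circle, i.e. |z| > 1 for every root.
Set 1 + (-0.541) z + (-0.327) z^2 = 0, i.e. a z^2 + b z + c = 0 with a = -0.327, b = -0.541, c = 1.
Discriminant D = b^2 - 4ac = (-0.541)^2 - 4*(-0.327)*1 = 0.292681 - (-1.308) = 1.600681.
D >= 0, so the roots are real: z = (-b +/- sqrt(D)) / (2a) = (0.541 +/- 1.26518) / (-0.654).
  z_1 = (0.541 + 1.26518) / (-0.654) = -2.7617,   |z_1| = 2.7617.
  z_2 = (0.541 - 1.26518) / (-0.654) = 1.1073,   |z_2| = 1.1073.
Moduli of all roots: 2.7617, 1.1073.
All moduli strictly greater than 1? Yes.
Verdict: Invertible.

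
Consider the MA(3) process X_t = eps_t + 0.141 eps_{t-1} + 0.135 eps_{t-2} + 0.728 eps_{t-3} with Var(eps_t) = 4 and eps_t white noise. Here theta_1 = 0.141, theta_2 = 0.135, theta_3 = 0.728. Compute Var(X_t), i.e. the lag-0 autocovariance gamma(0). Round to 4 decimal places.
\gamma(0) = 6.2724

For an MA(q) process X_t = eps_t + sum_i theta_i eps_{t-i} with
Var(eps_t) = sigma^2, the variance is
  gamma(0) = sigma^2 * (1 + sum_i theta_i^2).
  sum_i theta_i^2 = (0.141)^2 + (0.135)^2 + (0.728)^2 = 0.019881 + 0.018225 + 0.529984 = 0.56809.
  gamma(0) = 4 * (1 + 0.56809) = 4 * 1.56809 = 6.27236, which rounds to 6.2724.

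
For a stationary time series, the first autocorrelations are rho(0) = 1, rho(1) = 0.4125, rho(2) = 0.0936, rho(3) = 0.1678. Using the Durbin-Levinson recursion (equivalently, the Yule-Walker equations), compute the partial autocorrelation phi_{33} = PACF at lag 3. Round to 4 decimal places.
\phi_{33} = 0.1989

The PACF at lag k is phi_{kk}, the last component of the solution
to the Yule-Walker system G_k phi = r_k where
  (G_k)_{ij} = rho(|i - j|), (r_k)_i = rho(i), i,j = 1..k.
Equivalently, Durbin-Levinson gives phi_{kk} iteratively:
  phi_{11} = rho(1)
  phi_{kk} = [rho(k) - sum_{j=1..k-1} phi_{k-1,j} rho(k-j)]
            / [1 - sum_{j=1..k-1} phi_{k-1,j} rho(j)],
  phi_{k,j} = phi_{k-1,j} - phi_{kk} phi_{k-1,k-j},  j = 1..k-1.
Step k = 1:
  phi_11 = rho(1) = 0.4125.
Step k = 2:
  phi_22 = [rho(2) - phi_11 rho(1)] / [1 - phi_11 rho(1)] = [0.0936 - (0.4125)(0.4125)] / [1 - (0.4125)(0.4125)]
         = -0.07655625 / 0.82984375 = -0.092254.
  Update: phi_21 = phi_11 - phi_22 phi_11 = 0.4125 - (-0.092254)(0.4125) = 0.450555.
Step k = 3:
  phi_33 = [rho(3) - phi_21 rho(2) - phi_22 rho(1)] / [1 - phi_21 rho(1) - phi_22 rho(2)]
    numerator   = 0.1678 - (0.450555)(0.0936) - (-0.092254)(0.4125) = 0.16368278
    denominator = 1 - (0.450555)(0.4125) - (-0.092254)(0.0936) = 0.82278114
  phi_33 = 0.16368278 / 0.82278114 = 0.1989.
Therefore phi_{33} = 0.1989.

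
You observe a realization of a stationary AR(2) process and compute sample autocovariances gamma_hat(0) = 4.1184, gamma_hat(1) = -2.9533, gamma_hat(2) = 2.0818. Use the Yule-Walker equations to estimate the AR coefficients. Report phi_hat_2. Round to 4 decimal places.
\hat\phi_{2} = -0.0180

The Yule-Walker equations for an AR(p) process read, in matrix form,
  Gamma_p phi = r_p,   with   (Gamma_p)_{ij} = gamma(|i - j|),
                       (r_p)_i = gamma(i),   i,j = 1..p.
Substitute the sample gammas (Toeplitz matrix and right-hand side of size 2):
  Gamma_p = [[4.1184, -2.9533], [-2.9533, 4.1184]]
  r_p     = [-2.9533, 2.0818]
Written out:
  4.1184 phi_1 - 2.9533 phi_2 = -2.9533
  -2.9533 phi_1 + 4.1184 phi_2 = 2.0818
Solve by Cramer's rule:
  det = gamma(0)^2 - gamma(1)^2 = (4.1184)^2 - (-2.9533)^2 = 16.96121856 - 8.72198089 = 8.23923767
  phi_hat_1 = [gamma(1) gamma(0) - gamma(1) gamma(2)] / det = [(-2.9533)(4.1184) - (-2.9533)(2.0818)] / 8.23923767 = -6.01469078 / 8.23923767 = -0.73
  phi_hat_2 = [gamma(0) gamma(2) - gamma(1)^2] / det = [(4.1184)(2.0818) - (-2.9533)^2] / 8.23923767 = -0.14829577 / 8.23923767 = -0.018
So phi_hat = [-0.7300, -0.0180].
Therefore phi_hat_2 = -0.0180.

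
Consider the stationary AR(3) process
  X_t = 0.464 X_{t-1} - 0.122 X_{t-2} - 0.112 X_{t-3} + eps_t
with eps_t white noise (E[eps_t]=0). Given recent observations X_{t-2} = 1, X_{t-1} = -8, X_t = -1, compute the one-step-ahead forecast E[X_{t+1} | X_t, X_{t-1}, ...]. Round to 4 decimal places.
E[X_{t+1} \mid \mathcal F_t] = 0.4000

For an AR(p) model X_t = c + sum_i phi_i X_{t-i} + eps_t, the
one-step-ahead conditional mean is
  E[X_{t+1} | X_t, ...] = c + sum_i phi_i X_{t+1-i}.
Substitute known values:
  E[X_{t+1} | ...] = (0.464) * (-1) + (-0.122) * (-8) + (-0.112) * (1)
                   = 0.4000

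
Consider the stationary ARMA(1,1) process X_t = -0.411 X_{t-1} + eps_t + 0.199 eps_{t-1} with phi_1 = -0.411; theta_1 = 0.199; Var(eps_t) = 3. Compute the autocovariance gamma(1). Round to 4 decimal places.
\gamma(1) = -0.7027

Multiply the model equation by X_{t-k} and take expectations. With theta_0 = psi_0 = 1 and psi_j the MA(infinity) weights, this gives
  gamma(k) - sum_i phi_i gamma(k-i) = c_k,
  c_k = sigma^2 * sum_{j=k..q} theta_j psi_{j-k}   (c_k = 0 for k > q),
using gamma(-m) = gamma(m).
psi-weights needed (psi_j = theta_j + sum_i phi_i psi_{j-i}):
  psi_1 = theta_1 + phi_1 = 0.199 + (-0.411) = -0.212
Right-hand sides:
  c_0 = sigma^2 (1 + theta_1 psi_1) = 3 * (1 + (0.199)(-0.212)) = 3 * 0.957812 = 2.873436
  c_1 = sigma^2 theta_1 = 3 * (0.199) = 0.597
  c_2 = 0
Equations for k = 0 and k = 1 (AR order 1):
  gamma(0) = phi_1 gamma(1) + c_0
  gamma(1) = phi_1 gamma(0) + c_1
Substituting the second into the first: gamma(0) (1 - phi_1^2) = c_0 + phi_1 c_1, so
  gamma(0) = (c_0 + phi_1 c_1) / (1 - phi_1^2) = (2.873436 + (-0.411)(0.597)) / (1 - (-0.411)^2) = 2.628069 / 0.831079 = 3.162237.
  gamma(1) = phi_1 gamma(0) + c_1 = (-0.411)(3.162237) + (0.597) = -0.70268.
Therefore gamma(1) = -0.7027 (to 4 decimal places).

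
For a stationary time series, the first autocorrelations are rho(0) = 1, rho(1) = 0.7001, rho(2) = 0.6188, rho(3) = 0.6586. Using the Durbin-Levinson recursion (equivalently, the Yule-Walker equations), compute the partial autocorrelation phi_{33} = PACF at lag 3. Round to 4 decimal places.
\phi_{33} = 0.3310

The PACF at lag k is phi_{kk}, the last component of the solution
to the Yule-Walker system G_k phi = r_k where
  (G_k)_{ij} = rho(|i - j|), (r_k)_i = rho(i), i,j = 1..k.
Equivalently, Durbin-Levinson gives phi_{kk} iteratively:
  phi_{11} = rho(1)
  phi_{kk} = [rho(k) - sum_{j=1..k-1} phi_{k-1,j} rho(k-j)]
            / [1 - sum_{j=1..k-1} phi_{k-1,j} rho(j)],
  phi_{k,j} = phi_{k-1,j} - phi_{kk} phi_{k-1,k-j},  j = 1..k-1.
Step k = 1:
  phi_11 = rho(1) = 0.7001.
Step k = 2:
  phi_22 = [rho(2) - phi_11 rho(1)] / [1 - phi_11 rho(1)] = [0.6188 - (0.7001)(0.7001)] / [1 - (0.7001)(0.7001)]
         = 0.12865999 / 0.50985999 = 0.252344.
  Update: phi_21 = phi_11 - phi_22 phi_11 = 0.7001 - (0.252344)(0.7001) = 0.523434.
Step k = 3:
  phi_33 = [rho(3) - phi_21 rho(2) - phi_22 rho(1)] / [1 - phi_21 rho(1) - phi_22 rho(2)]
    numerator   = 0.6586 - (0.523434)(0.6188) - (0.252344)(0.7001) = 0.15803309
    denominator = 1 - (0.523434)(0.7001) - (0.252344)(0.6188) = 0.47739344
  phi_33 = 0.15803309 / 0.47739344 = 0.331.
Therefore phi_{33} = 0.3310.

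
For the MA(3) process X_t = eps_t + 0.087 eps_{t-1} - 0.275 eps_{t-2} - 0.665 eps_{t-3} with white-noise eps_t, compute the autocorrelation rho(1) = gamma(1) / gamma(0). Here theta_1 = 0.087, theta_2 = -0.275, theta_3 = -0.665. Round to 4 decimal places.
\rho(1) = 0.1612

For an MA(q) process with theta_0 = 1, the autocovariance is
  gamma(k) = sigma^2 * sum_{i=0..q-k} theta_i * theta_{i+k},
and rho(k) = gamma(k) / gamma(0). Sigma^2 cancels.
  numerator   = (1)*(0.087) + (0.087)*(-0.275) + (-0.275)*(-0.665) = 0.24595.
  denominator = (1)^2 + (0.087)^2 + (-0.275)^2 + (-0.665)^2 = 1.525419.
  rho(1) = 0.24595 / 1.525419 = 0.1612.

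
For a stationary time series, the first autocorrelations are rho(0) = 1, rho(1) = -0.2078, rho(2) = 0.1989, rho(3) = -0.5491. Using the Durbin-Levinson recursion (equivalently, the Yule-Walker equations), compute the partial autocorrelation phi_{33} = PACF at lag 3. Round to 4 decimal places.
\phi_{33} = -0.5160

The PACF at lag k is phi_{kk}, the last component of the solution
to the Yule-Walker system G_k phi = r_k where
  (G_k)_{ij} = rho(|i - j|), (r_k)_i = rho(i), i,j = 1..k.
Equivalently, Durbin-Levinson gives phi_{kk} iteratively:
  phi_{11} = rho(1)
  phi_{kk} = [rho(k) - sum_{j=1..k-1} phi_{k-1,j} rho(k-j)]
            / [1 - sum_{j=1..k-1} phi_{k-1,j} rho(j)],
  phi_{k,j} = phi_{k-1,j} - phi_{kk} phi_{k-1,k-j},  j = 1..k-1.
Step k = 1:
  phi_11 = rho(1) = -0.2078.
Step k = 2:
  phi_22 = [rho(2) - phi_11 rho(1)] / [1 - phi_11 rho(1)] = [0.1989 - (-0.2078)(-0.2078)] / [1 - (-0.2078)(-0.2078)]
         = 0.15571916 / 0.95681916 = 0.162747.
  Update: phi_21 = phi_11 - phi_22 phi_11 = -0.2078 - (0.162747)(-0.2078) = -0.173981.
Step k = 3:
  phi_33 = [rho(3) - phi_21 rho(2) - phi_22 rho(1)] / [1 - phi_21 rho(1) - phi_22 rho(2)]
    numerator   = -0.5491 - (-0.173981)(0.1989) - (0.162747)(-0.2078) = -0.48067637
    denominator = 1 - (-0.173981)(-0.2078) - (0.162747)(0.1989) = 0.93147638
  phi_33 = -0.48067637 / 0.93147638 = -0.516.
Therefore phi_{33} = -0.5160.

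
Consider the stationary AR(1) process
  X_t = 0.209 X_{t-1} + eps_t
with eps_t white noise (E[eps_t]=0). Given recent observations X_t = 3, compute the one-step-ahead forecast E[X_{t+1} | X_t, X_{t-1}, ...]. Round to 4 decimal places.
E[X_{t+1} \mid \mathcal F_t] = 0.6270

For an AR(p) model X_t = c + sum_i phi_i X_{t-i} + eps_t, the
one-step-ahead conditional mean is
  E[X_{t+1} | X_t, ...] = c + sum_i phi_i X_{t+1-i}.
Substitute known values:
  E[X_{t+1} | ...] = (0.209) * (3)
                   = 0.6270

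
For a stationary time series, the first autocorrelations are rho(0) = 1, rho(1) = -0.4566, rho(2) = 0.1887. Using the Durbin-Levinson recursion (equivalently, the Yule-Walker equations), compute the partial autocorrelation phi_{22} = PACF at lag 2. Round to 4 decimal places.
\phi_{22} = -0.0250

The PACF at lag k is phi_{kk}, the last component of the solution
to the Yule-Walker system G_k phi = r_k where
  (G_k)_{ij} = rho(|i - j|), (r_k)_i = rho(i), i,j = 1..k.
Equivalently, Durbin-Levinson gives phi_{kk} iteratively:
  phi_{11} = rho(1)
  phi_{kk} = [rho(k) - sum_{j=1..k-1} phi_{k-1,j} rho(k-j)]
            / [1 - sum_{j=1..k-1} phi_{k-1,j} rho(j)],
  phi_{k,j} = phi_{k-1,j} - phi_{kk} phi_{k-1,k-j},  j = 1..k-1.
Step k = 1:
  phi_11 = rho(1) = -0.4566.
Step k = 2:
  phi_22 = [rho(2) - phi_11 rho(1)] / [1 - phi_11 rho(1)] = [0.1887 - (-0.4566)(-0.4566)] / [1 - (-0.4566)(-0.4566)]
         = -0.01978356 / 0.79151644 = -0.025.
Therefore phi_{22} = -0.0250.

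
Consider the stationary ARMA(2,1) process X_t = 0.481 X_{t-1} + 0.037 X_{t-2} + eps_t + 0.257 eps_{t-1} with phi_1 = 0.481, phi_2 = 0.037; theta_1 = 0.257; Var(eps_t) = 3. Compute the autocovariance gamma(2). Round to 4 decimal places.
\gamma(2) = 1.8531

Multiply the model equation by X_{t-k} and take expectations. With theta_0 = psi_0 = 1 and psi_j the MA(infinity) weights, this gives
  gamma(k) - sum_i phi_i gamma(k-i) = c_k,
  c_k = sigma^2 * sum_{j=k..q} theta_j psi_{j-k}   (c_k = 0 for k > q),
using gamma(-m) = gamma(m).
psi-weights needed (psi_j = theta_j + sum_i phi_i psi_{j-i}):
  psi_1 = theta_1 + phi_1 = 0.257 + (0.481) = 0.738
Right-hand sides:
  c_0 = sigma^2 (1 + theta_1 psi_1) = 3 * (1 + (0.257)(0.738)) = 3 * 1.189666 = 3.568998
  c_1 = sigma^2 theta_1 = 3 * (0.257) = 0.771
  c_2 = 0
Equations for k = 0, 1, 2 (AR order 2, c_2 = 0):
  (E0) gamma(0) = phi_1 gamma(1) + phi_2 gamma(2) + c_0
  (E1) gamma(1) = phi_1 gamma(0) + phi_2 gamma(1) + c_1
  (E2) gamma(2) = phi_1 gamma(1) + phi_2 gamma(0)
From (E1): gamma(1) = A gamma(0) + B with
  A = phi_1 / (1 - phi_2) = 0.481 / 0.963 = 0.499481,   B = c_1 / (1 - phi_2) = 0.771 / 0.963 = 0.800623.
Insert (E2) into (E0): gamma(0) (1 - phi_2^2) = phi_1 (1 + phi_2) gamma(1) + c_0.
  phi_1 (1 + phi_2) = (0.481)(1.037) = 0.498797,   1 - phi_2^2 = 0.998631.
Replace gamma(1) by A gamma(0) + B and collect gamma(0):
  gamma(0) [0.998631 - (0.498797)(0.499481)] = (0.498797)(0.800623) + 3.568998
  gamma(0) * 0.749491 = 3.968346
  gamma(0) = 3.968346 / 0.749491 = 5.294718.
  gamma(1) = A gamma(0) + B = (0.499481)(5.294718) + (0.800623) = 3.445233.
  gamma(2) = phi_1 gamma(1) + phi_2 gamma(0) = (0.481)(3.445233) + (0.037)(5.294718) = 1.853062.
Therefore gamma(2) = 1.8531 (to 4 decimal places).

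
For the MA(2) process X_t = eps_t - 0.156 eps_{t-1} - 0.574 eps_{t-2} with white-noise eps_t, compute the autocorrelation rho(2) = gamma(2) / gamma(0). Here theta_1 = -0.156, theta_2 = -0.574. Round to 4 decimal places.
\rho(2) = -0.4240

For an MA(q) process with theta_0 = 1, the autocovariance is
  gamma(k) = sigma^2 * sum_{i=0..q-k} theta_i * theta_{i+k},
and rho(k) = gamma(k) / gamma(0). Sigma^2 cancels.
  numerator   = (1)*(-0.574) = -0.574.
  denominator = (1)^2 + (-0.156)^2 + (-0.574)^2 = 1.353812.
  rho(2) = -0.574 / 1.353812 = -0.4240.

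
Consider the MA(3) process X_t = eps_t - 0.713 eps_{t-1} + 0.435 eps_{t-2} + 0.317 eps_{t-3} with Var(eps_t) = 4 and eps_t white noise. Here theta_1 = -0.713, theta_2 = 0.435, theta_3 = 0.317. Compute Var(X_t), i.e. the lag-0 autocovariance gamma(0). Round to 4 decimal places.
\gamma(0) = 7.1923

For an MA(q) process X_t = eps_t + sum_i theta_i eps_{t-i} with
Var(eps_t) = sigma^2, the variance is
  gamma(0) = sigma^2 * (1 + sum_i theta_i^2).
  sum_i theta_i^2 = (-0.713)^2 + (0.435)^2 + (0.317)^2 = 0.508369 + 0.189225 + 0.100489 = 0.798083.
  gamma(0) = 4 * (1 + 0.798083) = 4 * 1.798083 = 7.192332, which rounds to 7.1923.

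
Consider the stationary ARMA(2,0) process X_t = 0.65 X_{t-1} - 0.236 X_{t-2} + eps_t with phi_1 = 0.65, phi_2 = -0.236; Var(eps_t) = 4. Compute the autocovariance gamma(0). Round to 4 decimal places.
\gamma(0) = 5.8553

Multiply the model equation by X_{t-k} and take expectations. With theta_0 = psi_0 = 1 and psi_j the MA(infinity) weights, this gives
  gamma(k) - sum_i phi_i gamma(k-i) = c_k,
  c_k = sigma^2 * sum_{j=k..q} theta_j psi_{j-k}   (c_k = 0 for k > q),
using gamma(-m) = gamma(m).
Pure AR (q = 0): c_0 = sigma^2 = 4, c_k = 0 for k >= 1.
Equations for k = 0, 1, 2 (AR order 2, c_2 = 0):
  (E0) gamma(0) = phi_1 gamma(1) + phi_2 gamma(2) + c_0
  (E1) gamma(1) = phi_1 gamma(0) + phi_2 gamma(1) + c_1
  (E2) gamma(2) = phi_1 gamma(1) + phi_2 gamma(0)
From (E1): gamma(1) = A gamma(0) + B with
  A = phi_1 / (1 - phi_2) = 0.65 / 1.236 = 0.52589,   B = c_1 / (1 - phi_2) = 0 / 1.236 = 0.
Insert (E2) into (E0): gamma(0) (1 - phi_2^2) = phi_1 (1 + phi_2) gamma(1) + c_0.
  phi_1 (1 + phi_2) = (0.65)(0.764) = 0.4966,   1 - phi_2^2 = 0.944304.
Replace gamma(1) by A gamma(0) + B and collect gamma(0):
  gamma(0) [0.944304 - (0.4966)(0.52589)] = c_0 = 4
  gamma(0) * 0.683147 = 4
  gamma(0) = 4 / 0.683147 = 5.855255.
Therefore gamma(0) = 5.8553 (to 4 decimal places).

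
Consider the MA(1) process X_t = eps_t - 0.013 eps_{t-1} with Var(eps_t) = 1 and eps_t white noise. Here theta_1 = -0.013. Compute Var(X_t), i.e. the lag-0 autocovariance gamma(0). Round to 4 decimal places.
\gamma(0) = 1.0002

For an MA(q) process X_t = eps_t + sum_i theta_i eps_{t-i} with
Var(eps_t) = sigma^2, the variance is
  gamma(0) = sigma^2 * (1 + sum_i theta_i^2).
  sum_i theta_i^2 = (-0.013)^2 = 0.000169.
  gamma(0) = 1 * (1 + 0.000169) = 1 * 1.000169 = 1.000169, which rounds to 1.0002.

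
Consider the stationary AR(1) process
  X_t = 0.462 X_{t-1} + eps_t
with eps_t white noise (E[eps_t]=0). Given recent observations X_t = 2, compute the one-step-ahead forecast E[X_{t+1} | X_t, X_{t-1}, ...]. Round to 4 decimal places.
E[X_{t+1} \mid \mathcal F_t] = 0.9240

For an AR(p) model X_t = c + sum_i phi_i X_{t-i} + eps_t, the
one-step-ahead conditional mean is
  E[X_{t+1} | X_t, ...] = c + sum_i phi_i X_{t+1-i}.
Substitute known values:
  E[X_{t+1} | ...] = (0.462) * (2)
                   = 0.9240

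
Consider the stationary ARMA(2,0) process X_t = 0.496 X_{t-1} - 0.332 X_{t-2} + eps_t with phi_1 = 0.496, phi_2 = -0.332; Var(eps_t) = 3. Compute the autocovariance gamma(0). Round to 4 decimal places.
\gamma(0) = 3.9144

Multiply the model equation by X_{t-k} and take expectations. With theta_0 = psi_0 = 1 and psi_j the MA(infinity) weights, this gives
  gamma(k) - sum_i phi_i gamma(k-i) = c_k,
  c_k = sigma^2 * sum_{j=k..q} theta_j psi_{j-k}   (c_k = 0 for k > q),
using gamma(-m) = gamma(m).
Pure AR (q = 0): c_0 = sigma^2 = 3, c_k = 0 for k >= 1.
Equations for k = 0, 1, 2 (AR order 2, c_2 = 0):
  (E0) gamma(0) = phi_1 gamma(1) + phi_2 gamma(2) + c_0
  (E1) gamma(1) = phi_1 gamma(0) + phi_2 gamma(1) + c_1
  (E2) gamma(2) = phi_1 gamma(1) + phi_2 gamma(0)
From (E1): gamma(1) = A gamma(0) + B with
  A = phi_1 / (1 - phi_2) = 0.496 / 1.332 = 0.372372,   B = c_1 / (1 - phi_2) = 0 / 1.332 = 0.
Insert (E2) into (E0): gamma(0) (1 - phi_2^2) = phi_1 (1 + phi_2) gamma(1) + c_0.
  phi_1 (1 + phi_2) = (0.496)(0.668) = 0.331328,   1 - phi_2^2 = 0.889776.
Replace gamma(1) by A gamma(0) + B and collect gamma(0):
  gamma(0) [0.889776 - (0.331328)(0.372372)] = c_0 = 3
  gamma(0) * 0.766399 = 3
  gamma(0) = 3 / 0.766399 = 3.914412.
Therefore gamma(0) = 3.9144 (to 4 decimal places).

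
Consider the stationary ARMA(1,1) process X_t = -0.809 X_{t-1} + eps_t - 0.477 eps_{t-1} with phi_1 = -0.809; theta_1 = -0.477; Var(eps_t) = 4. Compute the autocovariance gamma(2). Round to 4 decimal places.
\gamma(2) = 16.6920

Multiply the model equation by X_{t-k} and take expectations. With theta_0 = psi_0 = 1 and psi_j the MA(infinity) weights, this gives
  gamma(k) - sum_i phi_i gamma(k-i) = c_k,
  c_k = sigma^2 * sum_{j=k..q} theta_j psi_{j-k}   (c_k = 0 for k > q),
using gamma(-m) = gamma(m).
psi-weights needed (psi_j = theta_j + sum_i phi_i psi_{j-i}):
  psi_1 = theta_1 + phi_1 = -0.477 + (-0.809) = -1.286
Right-hand sides:
  c_0 = sigma^2 (1 + theta_1 psi_1) = 4 * (1 + (-0.477)(-1.286)) = 4 * 1.613422 = 6.453688
  c_1 = sigma^2 theta_1 = 4 * (-0.477) = -1.908
  c_2 = 0
Equations for k = 0 and k = 1 (AR order 1):
  gamma(0) = phi_1 gamma(1) + c_0
  gamma(1) = phi_1 gamma(0) + c_1
Substituting the second into the first: gamma(0) (1 - phi_1^2) = c_0 + phi_1 c_1, so
  gamma(0) = (c_0 + phi_1 c_1) / (1 - phi_1^2) = (6.453688 + (-0.809)(-1.908)) / (1 - (-0.809)^2) = 7.99726 / 0.345519 = 23.145645.
  gamma(1) = phi_1 gamma(0) + c_1 = (-0.809)(23.145645) + (-1.908) = -20.632827.
For k = 2 (> q): gamma(2) = phi_1 gamma(1) = (-0.809)(-20.632827) = 16.691957.
Therefore gamma(2) = 16.6920 (to 4 decimal places).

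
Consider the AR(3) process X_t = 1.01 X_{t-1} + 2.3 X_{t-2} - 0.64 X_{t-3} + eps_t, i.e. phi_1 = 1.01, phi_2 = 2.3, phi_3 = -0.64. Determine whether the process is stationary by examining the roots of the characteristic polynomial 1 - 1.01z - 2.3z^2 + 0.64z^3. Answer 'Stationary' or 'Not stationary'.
\text{Not stationary}

The AR(p) characteristic polynomial is P(z) = 1 - 1.01z - 2.3z^2 + 0.64z^3.
Stationarity requires all roots to lie outside the unit circle, i.e. |z| > 1 for every root.
Degree 3: look for a simple real root z0 first, then factor out (1 - z/z0) and solve the remaining quadratic.
Testing z0 = 0.5: P(0.5) = 1 + (-1.01)(0.5) + (-2.3)(0.5)^2 + (0.64)(0.5)^3
  = 1 + (-0.505) + (-0.575) + (0.08) = 0.  So z_0 = 0.5 is a root, |z_0| = 0.5.
Divide out the factor (1 - 2 z) = (1 - z/z0) (since 1/z0 = 2):
  P(z) = (1 - 2 z)(1 + (0.99) z + (-0.32) z^2)
  [check: z-coef 0.99 - (2) = -1.01; z^2-coef -0.32 - (2)(0.99) = -2.3; z^3-coef -(2)(-0.32) = 0.64.]
Remaining roots from the quadratic factor 1 + (0.99) z + (-0.32) z^2:
  Set 1 + (0.99) z + (-0.32) z^2 = 0, i.e. a z^2 + b z + c = 0 with a = -0.32, b = 0.99, c = 1.
  Discriminant D = b^2 - 4ac = (0.99)^2 - 4*(-0.32)*1 = 0.9801 - (-1.28) = 2.2601.
  D >= 0, so the roots are real: z = (-b +/- sqrt(D)) / (2a) = (-0.99 +/- 1.503363) / (-0.64).
    z_1 = (-0.99 + 1.503363) / (-0.64) = -0.8021,   |z_1| = 0.8021.
    z_2 = (-0.99 - 1.503363) / (-0.64) = 3.8959,   |z_2| = 3.8959.
Moduli of all roots: 0.5000, 0.8021, 3.8959.
All moduli strictly greater than 1? No.
Verdict: Not stationary.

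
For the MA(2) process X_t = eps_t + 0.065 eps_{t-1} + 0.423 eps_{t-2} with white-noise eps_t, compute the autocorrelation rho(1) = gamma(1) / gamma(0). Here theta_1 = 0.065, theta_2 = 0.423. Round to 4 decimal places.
\rho(1) = 0.0782

For an MA(q) process with theta_0 = 1, the autocovariance is
  gamma(k) = sigma^2 * sum_{i=0..q-k} theta_i * theta_{i+k},
and rho(k) = gamma(k) / gamma(0). Sigma^2 cancels.
  numerator   = (1)*(0.065) + (0.065)*(0.423) = 0.092495.
  denominator = (1)^2 + (0.065)^2 + (0.423)^2 = 1.183154.
  rho(1) = 0.092495 / 1.183154 = 0.0782.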